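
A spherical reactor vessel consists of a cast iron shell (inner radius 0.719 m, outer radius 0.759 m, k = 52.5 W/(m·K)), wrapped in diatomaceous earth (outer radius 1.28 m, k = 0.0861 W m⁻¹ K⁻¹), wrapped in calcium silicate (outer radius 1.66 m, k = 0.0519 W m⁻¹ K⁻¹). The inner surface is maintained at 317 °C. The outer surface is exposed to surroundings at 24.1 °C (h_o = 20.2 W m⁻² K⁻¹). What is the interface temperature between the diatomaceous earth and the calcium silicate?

Series thermal resistances, inner to outer:
  R_cast iron = (1/0.719 − 1/0.759)/(4πk) = 0.07330/(4π·52.5) = 1.111×10^-4 K/W
  R_diatomaceous earth = (1/0.759 − 1/1.28)/(4πk) = 0.5363/(4π·0.0861) = 0.4956 K/W
  R_calcium silicate = (1/1.28 − 1/1.66)/(4πk) = 0.1788/(4π·0.0519) = 0.2742 K/W
  R_conv,out = 1/(4πr²h) = 1/(4π·1.66²·20.2) = 0.001430 K/W
ΣR = 1.111×10^-4 + 0.4956 + 0.2742 + 0.001430 = 0.7713 K/W
Q = ΔT/ΣR = (317 °C − 24.1 °C)/0.7713 = 379.7 W
From the inner boundary to the diatomaceous earth/calcium silicate interface, ΣR_partial = 0.4957 K/W.
T_interface = T_in − Q·ΣR_partial = 317 °C − (379.7)(0.4957) = 129 °C

T = 129 °C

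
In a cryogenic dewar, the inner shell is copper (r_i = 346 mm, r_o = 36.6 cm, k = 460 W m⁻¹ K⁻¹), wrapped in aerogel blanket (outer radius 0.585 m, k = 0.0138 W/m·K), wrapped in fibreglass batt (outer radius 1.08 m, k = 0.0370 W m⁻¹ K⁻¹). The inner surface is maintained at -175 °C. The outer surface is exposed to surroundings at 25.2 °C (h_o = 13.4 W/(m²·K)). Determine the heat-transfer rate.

Q = 26.4 W

Resistance network (inner→outer):
  R_copper = (1/0.346 − 1/0.366)/(4πk) = 0.1579/(4π·460) = 2.732×10^-5 K/W
  R_aerogel blanket = (1/0.366 − 1/0.585)/(4πk) = 1.023/(4π·0.0138) = 5.898 K/W
  R_fibreglass batt = (1/0.585 − 1/1.08)/(4πk) = 0.7835/(4π·0.0370) = 1.685 K/W
  R_conv,out = 1/(4πr²h) = 1/(4π·1.08²·13.4) = 0.005091 K/W
ΣR = 2.732×10^-5 + 5.898 + 1.685 + 0.005091 = 7.588 K/W
Q = ΔT/ΣR = (-175 °C − 25.2 °C)/7.588 = -26.4 W
(Negative Q ⇒ heat flows inward; heat gain = 26.4 W.)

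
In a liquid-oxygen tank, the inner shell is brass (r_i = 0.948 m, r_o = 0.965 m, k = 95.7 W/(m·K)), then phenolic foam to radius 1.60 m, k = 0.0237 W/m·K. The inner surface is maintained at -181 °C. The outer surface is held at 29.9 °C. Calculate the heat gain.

Q = 153 W

Series thermal resistances, inner to outer:
  R_brass = (1/0.948 − 1/0.965)/(4πk) = 0.01858/(4π·95.7) = 1.545×10^-5 K/W
  R_phenolic foam = (1/0.965 − 1/1.60)/(4πk) = 0.4113/(4π·0.0237) = 1.381 K/W
ΣR = 1.545×10^-5 + 1.381 = 1.381 K/W
Q = ΔT/ΣR = (-181 °C − 29.9 °C)/1.381 = -153 W
(Negative Q ⇒ heat flows inward; heat gain = 153 W.)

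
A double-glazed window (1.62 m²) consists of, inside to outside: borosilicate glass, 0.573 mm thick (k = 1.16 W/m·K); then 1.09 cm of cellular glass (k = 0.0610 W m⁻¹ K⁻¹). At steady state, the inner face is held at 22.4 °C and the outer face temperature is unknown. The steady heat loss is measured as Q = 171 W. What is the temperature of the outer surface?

T_out = 3.49 °C

Sum the resistances:
  R_borosilicate glass = L/(kA) = 5.73×10^-4/(1.16·1.62) = 3.049×10^-4 K/W
  R_cellular glass = L/(kA) = 0.0109/(0.0610·1.62) = 0.1103 K/W
ΣR = 0.1106 K/W
ΔT = Q·ΣR = 171 × 0.1106 = 18.91 K
Heat flows outward, so T_out = T_in − ΔT = 22.4 − 18.91 = 3.49 °C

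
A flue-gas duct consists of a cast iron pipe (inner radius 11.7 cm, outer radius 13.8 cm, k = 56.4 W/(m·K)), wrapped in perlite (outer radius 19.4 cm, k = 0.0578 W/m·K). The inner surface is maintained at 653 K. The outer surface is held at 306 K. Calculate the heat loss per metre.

Treat each layer as a resistance in series:
  R'_cast iron = ln(0.138/0.117)/(2πk) = 0.1651/(2π·56.4) = 4.658×10^-4 m·K/W
  R'_perlite = ln(0.194/0.138)/(2πk) = 0.3406/(2π·0.0578) = 0.9379 m·K/W
ΣR = 4.658×10^-4 + 0.9379 = 0.9384 m·K/W
Q' = ΔT/ΣR = (653 K − 306 K)/0.9384 = 370 W/m

Q' = 370 W/m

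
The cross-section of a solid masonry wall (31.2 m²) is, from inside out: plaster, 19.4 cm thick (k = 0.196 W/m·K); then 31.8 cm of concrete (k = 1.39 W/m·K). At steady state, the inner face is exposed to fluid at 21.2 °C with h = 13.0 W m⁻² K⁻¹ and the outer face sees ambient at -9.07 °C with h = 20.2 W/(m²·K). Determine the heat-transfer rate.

Treat each layer as a resistance in series:
  R_conv,in = 1/(hA) = 1/(13.0·31.2) = 0.002465 K/W
  R_plaster = L/(kA) = 0.194/(0.196·31.2) = 0.03172 K/W
  R_concrete = L/(kA) = 0.318/(1.39·31.2) = 0.007333 K/W
  R_conv,out = 1/(hA) = 1/(20.2·31.2) = 0.001587 K/W
ΣR = 0.002465 + 0.03172 + 0.007333 + 0.001587 = 0.04310 K/W
Q = ΔT/ΣR = (21.2 °C − -9.07 °C)/0.04310 = 702 W

Q = 702 W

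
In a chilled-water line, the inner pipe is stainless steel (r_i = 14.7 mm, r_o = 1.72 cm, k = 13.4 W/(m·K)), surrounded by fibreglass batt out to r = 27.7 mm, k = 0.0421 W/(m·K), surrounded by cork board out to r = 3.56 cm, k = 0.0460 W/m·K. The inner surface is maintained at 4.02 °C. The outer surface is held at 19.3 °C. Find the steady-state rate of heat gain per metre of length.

Q' = 5.72 W/m

Series thermal resistances, inner to outer:
  R'_stainless steel = ln(0.0172/0.0147)/(2πk) = 0.1571/(2π·13.4) = 0.001865 m·K/W
  R'_fibreglass batt = ln(0.0277/0.0172)/(2πk) = 0.4765/(2π·0.0421) = 1.801 m·K/W
  R'_cork board = ln(0.0356/0.0277)/(2πk) = 0.2509/(2π·0.0460) = 0.8681 m·K/W
ΣR = 0.001865 + 1.801 + 0.8681 = 2.671 m·K/W
Q' = ΔT/ΣR = (4.02 °C − 19.3 °C)/2.671 = -5.72 W/m
(Negative Q' ⇒ heat flows inward; heat gain = 5.72 W/m.)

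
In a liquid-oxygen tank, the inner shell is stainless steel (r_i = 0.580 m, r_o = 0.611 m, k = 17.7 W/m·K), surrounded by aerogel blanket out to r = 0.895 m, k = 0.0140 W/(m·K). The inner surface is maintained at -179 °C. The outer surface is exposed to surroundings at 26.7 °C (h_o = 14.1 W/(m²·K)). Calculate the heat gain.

Q = 69.5 W

Series thermal resistances, inner to outer:
  R_stainless steel = (1/0.580 − 1/0.611)/(4πk) = 0.08748/(4π·17.7) = 3.933×10^-4 K/W
  R_aerogel blanket = (1/0.611 − 1/0.895)/(4πk) = 0.5193/(4π·0.0140) = 2.952 K/W
  R_conv,out = 1/(4πr²h) = 1/(4π·0.895²·14.1) = 0.007046 K/W
ΣR = 3.933×10^-4 + 2.952 + 0.007046 = 2.959 K/W
Q = ΔT/ΣR = (-179 °C − 26.7 °C)/2.959 = -69.5 W
(Negative Q ⇒ heat flows inward; heat gain = 69.5 W.)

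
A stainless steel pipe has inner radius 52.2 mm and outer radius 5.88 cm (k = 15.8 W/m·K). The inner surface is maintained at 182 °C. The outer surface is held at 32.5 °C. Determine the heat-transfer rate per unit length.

Q' = 1.25×10^5 W/m

Q' = 2πk·ΔT/ln(r₂/r₁) = 2π × 15.8 × 149.5 / ln(0.0588/0.0522) = 1.25×10^5 W/m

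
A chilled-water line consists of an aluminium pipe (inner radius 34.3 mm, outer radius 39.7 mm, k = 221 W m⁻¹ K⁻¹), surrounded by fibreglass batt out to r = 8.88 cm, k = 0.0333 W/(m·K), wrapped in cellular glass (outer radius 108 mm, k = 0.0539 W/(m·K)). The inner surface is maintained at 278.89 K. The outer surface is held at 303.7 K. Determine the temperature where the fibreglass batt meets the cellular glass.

T = 300.5 K

Resistance network (inner→outer):
  R'_aluminium = ln(0.0397/0.0343)/(2πk) = 0.1462/(2π·221) = 1.053×10^-4 m·K/W
  R'_fibreglass batt = ln(0.0888/0.0397)/(2πk) = 0.8050/(2π·0.0333) = 3.848 m·K/W
  R'_cellular glass = ln(0.108/0.0888)/(2πk) = 0.1957/(2π·0.0539) = 0.5780 m·K/W
ΣR = 1.053×10^-4 + 3.848 + 0.5780 = 4.426 m·K/W
Q' = ΔT/ΣR = (278.89 K − 303.7 K)/4.426 = -5.606 W/m
From the inner boundary to the fibreglass batt/cellular glass interface, ΣR_partial = 3.848 m·K/W.
T_interface = T_in − Q'·ΣR_partial = 278.89 K − (-5.606)(3.848) = 300.5 K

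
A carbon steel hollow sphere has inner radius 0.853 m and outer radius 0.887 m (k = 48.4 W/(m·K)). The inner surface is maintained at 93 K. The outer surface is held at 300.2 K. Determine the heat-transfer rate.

Q = 4πk·ΔT/(1/r₁ − 1/r₂) = 4π × 48.4 × 207.2 / (1/0.853 − 1/0.887) = 2.80×10^6 W

Q = 2800 kW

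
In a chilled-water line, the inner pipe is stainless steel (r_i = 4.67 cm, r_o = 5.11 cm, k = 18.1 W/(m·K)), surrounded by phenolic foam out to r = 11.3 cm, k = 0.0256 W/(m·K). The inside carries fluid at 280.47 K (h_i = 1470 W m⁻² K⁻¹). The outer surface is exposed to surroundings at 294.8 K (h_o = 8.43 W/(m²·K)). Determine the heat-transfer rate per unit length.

Q' = 2.81 W/m

Series thermal resistances, inner to outer:
  R'_conv,in = 1/(2πr h) = 1/(2π·0.0467·1470) = 0.002318 m·K/W
  R'_stainless steel = ln(0.0511/0.0467)/(2πk) = 0.09004/(2π·18.1) = 7.917×10^-4 m·K/W
  R'_phenolic foam = ln(0.113/0.0511)/(2πk) = 0.7936/(2π·0.0256) = 4.934 m·K/W
  R'_conv,out = 1/(2πr h) = 1/(2π·0.113·8.43) = 0.1671 m·K/W
ΣR = 0.002318 + 7.917×10^-4 + 4.934 + 0.1671 = 5.104 m·K/W
Q' = ΔT/ΣR = (280.47 K − 294.8 K)/5.104 = -2.81 W/m
(Negative Q' ⇒ heat flows inward; heat gain = 2.81 W/m.)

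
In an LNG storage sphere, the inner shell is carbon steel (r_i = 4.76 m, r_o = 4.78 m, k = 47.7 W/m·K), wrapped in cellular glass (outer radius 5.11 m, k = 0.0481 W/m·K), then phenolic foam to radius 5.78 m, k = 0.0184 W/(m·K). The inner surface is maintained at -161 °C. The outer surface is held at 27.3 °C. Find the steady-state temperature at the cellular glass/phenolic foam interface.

T = -126 °C

Series thermal resistances, inner to outer:
  R_carbon steel = (1/4.76 − 1/4.78)/(4πk) = 8.790×10^-4/(4π·47.7) = 1.466×10^-6 K/W
  R_cellular glass = (1/4.78 − 1/5.11)/(4πk) = 0.01351/(4π·0.0481) = 0.02235 K/W
  R_phenolic foam = (1/5.11 − 1/5.78)/(4πk) = 0.02268/(4π·0.0184) = 0.09811 K/W
ΣR = 1.466×10^-6 + 0.02235 + 0.09811 = 0.1205 K/W
Q = ΔT/ΣR = (-161 °C − 27.3 °C)/0.1205 = -1563 W
From the inner boundary to the cellular glass/phenolic foam interface, ΣR_partial = 0.02235 K/W.
T_interface = T_in − Q·ΣR_partial = -161 °C − (-1563)(0.02235) = -126 °C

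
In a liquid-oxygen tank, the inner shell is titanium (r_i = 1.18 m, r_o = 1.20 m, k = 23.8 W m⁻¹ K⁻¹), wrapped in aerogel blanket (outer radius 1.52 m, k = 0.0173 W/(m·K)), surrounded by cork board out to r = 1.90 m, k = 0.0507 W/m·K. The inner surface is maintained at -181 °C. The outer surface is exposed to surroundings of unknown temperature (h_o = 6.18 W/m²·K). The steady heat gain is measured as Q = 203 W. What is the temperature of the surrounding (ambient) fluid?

T_out = 25.5 °C

Series resistances:
  R_titanium = (1/1.18 − 1/1.20)/(4πk) = 0.01412/(4π·23.8) = 4.723×10^-5 K/W
  R_aerogel blanket = (1/1.20 − 1/1.52)/(4πk) = 0.1754/(4π·0.0173) = 0.8070 K/W
  R_cork board = (1/1.52 − 1/1.90)/(4πk) = 0.1316/(4π·0.0507) = 0.2065 K/W
  R_conv,out = 1/(4πr²h) = 1/(4π·1.90²·6.18) = 0.003567 K/W
ΣR = 1.017 K/W
ΔT = Q·ΣR = 203 × 1.017 = 206.5 K
Heat flows inward, so T_out = T_in + ΔT = -181 + 206.5 = 25.5 °C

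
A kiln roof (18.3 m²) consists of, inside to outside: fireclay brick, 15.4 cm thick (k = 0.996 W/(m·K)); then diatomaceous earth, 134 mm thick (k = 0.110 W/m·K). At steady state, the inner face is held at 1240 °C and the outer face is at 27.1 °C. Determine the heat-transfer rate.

Series thermal resistances, inner to outer:
  R_fireclay brick = L/(kA) = 0.154/(0.996·18.3) = 0.008449 K/W
  R_diatomaceous earth = L/(kA) = 0.134/(0.110·18.3) = 0.06657 K/W
ΣR = 0.008449 + 0.06657 = 0.07502 K/W
Q = ΔT/ΣR = (1240 °C − 27.1 °C)/0.07502 = 16200 W

Q = 16200 W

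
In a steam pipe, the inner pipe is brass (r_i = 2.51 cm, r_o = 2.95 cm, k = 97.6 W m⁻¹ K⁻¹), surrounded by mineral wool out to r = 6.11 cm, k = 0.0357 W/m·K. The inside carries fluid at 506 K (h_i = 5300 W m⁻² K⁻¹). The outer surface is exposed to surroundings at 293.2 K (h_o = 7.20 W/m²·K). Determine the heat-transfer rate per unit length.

Q' = 59.0 W/m

Series thermal resistances, inner to outer:
  R'_conv,in = 1/(2πr h) = 1/(2π·0.0251·5300) = 0.001196 m·K/W
  R'_brass = ln(0.0295/0.0251)/(2πk) = 0.1615/(2π·97.6) = 2.634×10^-4 m·K/W
  R'_mineral wool = ln(0.0611/0.0295)/(2πk) = 0.7281/(2π·0.0357) = 3.246 m·K/W
  R'_conv,out = 1/(2πr h) = 1/(2π·0.0611·7.20) = 0.3618 m·K/W
ΣR = 0.001196 + 2.634×10^-4 + 3.246 + 0.3618 = 3.609 m·K/W
Q' = ΔT/ΣR = (506 K − 293.2 K)/3.609 = 59.0 W/m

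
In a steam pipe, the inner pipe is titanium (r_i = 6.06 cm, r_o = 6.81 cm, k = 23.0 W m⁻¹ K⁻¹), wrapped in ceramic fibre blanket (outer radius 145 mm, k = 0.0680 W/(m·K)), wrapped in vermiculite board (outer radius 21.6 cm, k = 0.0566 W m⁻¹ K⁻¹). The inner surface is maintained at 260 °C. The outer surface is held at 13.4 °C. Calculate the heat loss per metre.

Series thermal resistances, inner to outer:
  R'_titanium = ln(0.0681/0.0606)/(2πk) = 0.1167/(2π·23.0) = 8.074×10^-4 m·K/W
  R'_ceramic fibre blanket = ln(0.145/0.0681)/(2πk) = 0.7558/(2π·0.0680) = 1.769 m·K/W
  R'_vermiculite board = ln(0.216/0.145)/(2πk) = 0.3985/(2π·0.0566) = 1.121 m·K/W
ΣR = 8.074×10^-4 + 1.769 + 1.121 = 2.891 m·K/W
Q' = ΔT/ΣR = (260 °C − 13.4 °C)/2.891 = 85.3 W/m

Q' = 85.3 W/m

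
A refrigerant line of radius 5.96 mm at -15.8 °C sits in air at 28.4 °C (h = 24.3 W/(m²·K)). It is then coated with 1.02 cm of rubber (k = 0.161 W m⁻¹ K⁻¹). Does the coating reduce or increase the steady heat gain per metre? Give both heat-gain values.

Critical radius for a cylinder: r_cr = k/h = 0.00663 m = 0.663 cm.
Outer radius after coating: r₂ = 0.00596 + 0.0102 = 0.01616 m.
r₁ < r_cr < r₂: heat gain rises to a maximum at r_cr then falls. Whether the coating helps depends on whether Q(r₂) has dropped back below Q(r₁).
Bare: R = 1/(2πr₁h) = 1.099 m·K/W; Q = 44.2/1.099 = 40.2 W/m.
Coated: R = R_cond + R_conv = 1.391 m·K/W; Q = 44.2/1.391 = 31.8 W/m.

reduces: 40.2 → 31.8 W/m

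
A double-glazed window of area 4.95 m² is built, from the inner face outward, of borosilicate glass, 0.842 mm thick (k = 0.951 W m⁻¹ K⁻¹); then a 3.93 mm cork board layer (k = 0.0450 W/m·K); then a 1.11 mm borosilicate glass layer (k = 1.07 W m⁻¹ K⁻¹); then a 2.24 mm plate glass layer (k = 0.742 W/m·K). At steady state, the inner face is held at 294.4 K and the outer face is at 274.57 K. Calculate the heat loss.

Q = 1060 W

Series thermal resistances, inner to outer:
  R_borosilicate glass = L/(kA) = 8.42×10^-4/(0.951·4.95) = 1.789×10^-4 K/W
  R_cork board = L/(kA) = 0.00393/(0.0450·4.95) = 0.01764 K/W
  R_borosilicate glass = L/(kA) = 0.00111/(1.07·4.95) = 2.096×10^-4 K/W
  R_plate glass = L/(kA) = 0.00224/(0.742·4.95) = 6.099×10^-4 K/W
ΣR = 1.789×10^-4 + 0.01764 + 2.096×10^-4 + 6.099×10^-4 = 0.01864 K/W
Q = ΔT/ΣR = (294.4 K − 274.57 K)/0.01864 = 1060 W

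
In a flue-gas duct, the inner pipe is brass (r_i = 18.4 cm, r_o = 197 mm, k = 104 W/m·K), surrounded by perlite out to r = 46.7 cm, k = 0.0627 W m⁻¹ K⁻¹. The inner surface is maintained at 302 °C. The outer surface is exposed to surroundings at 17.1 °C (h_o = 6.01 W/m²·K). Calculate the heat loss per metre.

Series thermal resistances, inner to outer:
  R'_brass = ln(0.197/0.184)/(2πk) = 0.06827/(2π·104) = 1.045×10^-4 m·K/W
  R'_perlite = ln(0.467/0.197)/(2πk) = 0.8631/(2π·0.0627) = 2.191 m·K/W
  R'_conv,out = 1/(2πr h) = 1/(2π·0.467·6.01) = 0.05671 m·K/W
ΣR = 1.045×10^-4 + 2.191 + 0.05671 = 2.248 m·K/W
Q' = ΔT/ΣR = (302 °C − 17.1 °C)/2.248 = 127 W/m

Q' = 127 W/m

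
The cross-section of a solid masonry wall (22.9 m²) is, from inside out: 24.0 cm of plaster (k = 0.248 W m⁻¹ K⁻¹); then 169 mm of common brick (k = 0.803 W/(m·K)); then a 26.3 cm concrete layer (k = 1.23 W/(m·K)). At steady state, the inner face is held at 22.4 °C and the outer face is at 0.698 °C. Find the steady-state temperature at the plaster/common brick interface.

T = 7.31 °C

Series thermal resistances, inner to outer:
  R_plaster = L/(kA) = 0.240/(0.248·22.9) = 0.04226 K/W
  R_common brick = L/(kA) = 0.169/(0.803·22.9) = 0.009190 K/W
  R_concrete = L/(kA) = 0.263/(1.23·22.9) = 0.009337 K/W
ΣR = 0.04226 + 0.009190 + 0.009337 = 0.06079 K/W
Q = ΔT/ΣR = (22.4 °C − 0.698 °C)/0.06079 = 357.0 W
From the inner boundary to the plaster/common brick interface, ΣR_partial = 0.04226 K/W.
T_interface = T_in − Q·ΣR_partial = 22.4 °C − (357.0)(0.04226) = 7.31 °C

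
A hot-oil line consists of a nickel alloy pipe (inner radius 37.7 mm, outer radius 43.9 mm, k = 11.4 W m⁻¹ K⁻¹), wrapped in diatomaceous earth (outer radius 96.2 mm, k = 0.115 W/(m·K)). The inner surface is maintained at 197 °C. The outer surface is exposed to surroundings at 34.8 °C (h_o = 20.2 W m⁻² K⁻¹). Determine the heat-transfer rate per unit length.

Resistance network (inner→outer):
  R'_nickel alloy = ln(0.0439/0.0377)/(2πk) = 0.1523/(2π·11.4) = 0.002126 m·K/W
  R'_diatomaceous earth = ln(0.0962/0.0439)/(2πk) = 0.7845/(2π·0.115) = 1.086 m·K/W
  R'_conv,out = 1/(2πr h) = 1/(2π·0.0962·20.2) = 0.08190 m·K/W
ΣR = 0.002126 + 1.086 + 0.08190 = 1.170 m·K/W
Q' = ΔT/ΣR = (197 °C − 34.8 °C)/1.170 = 139 W/m

Q' = 139 W/m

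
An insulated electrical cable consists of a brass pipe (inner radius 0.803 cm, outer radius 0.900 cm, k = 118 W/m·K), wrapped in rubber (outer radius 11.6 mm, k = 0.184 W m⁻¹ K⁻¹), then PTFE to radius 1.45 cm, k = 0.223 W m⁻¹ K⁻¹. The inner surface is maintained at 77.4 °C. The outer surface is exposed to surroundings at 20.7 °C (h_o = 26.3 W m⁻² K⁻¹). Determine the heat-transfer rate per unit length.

Q' = 71.2 W/m

Series thermal resistances, inner to outer:
  R'_brass = ln(0.00900/0.00803)/(2πk) = 0.1140/(2π·118) = 1.538×10^-4 m·K/W
  R'_rubber = ln(0.0116/0.00900)/(2πk) = 0.2538/(2π·0.184) = 0.2195 m·K/W
  R'_PTFE = ln(0.0145/0.0116)/(2πk) = 0.2231/(2π·0.223) = 0.1593 m·K/W
  R'_conv,out = 1/(2πr h) = 1/(2π·0.0145·26.3) = 0.4173 m·K/W
ΣR = 1.538×10^-4 + 0.2195 + 0.1593 + 0.4173 = 0.7963 m·K/W
Q' = ΔT/ΣR = (77.4 °C − 20.7 °C)/0.7963 = 71.2 W/m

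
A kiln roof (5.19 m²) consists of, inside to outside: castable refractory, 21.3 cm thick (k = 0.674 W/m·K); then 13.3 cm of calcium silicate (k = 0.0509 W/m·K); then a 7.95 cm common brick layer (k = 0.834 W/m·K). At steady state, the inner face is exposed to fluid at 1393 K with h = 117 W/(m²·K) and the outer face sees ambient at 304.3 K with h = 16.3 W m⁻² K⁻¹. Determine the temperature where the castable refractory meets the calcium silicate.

Resistance network (inner→outer):
  R_conv,in = 1/(hA) = 1/(117·5.19) = 0.001647 K/W
  R_castable refractory = L/(kA) = 0.213/(0.674·5.19) = 0.06089 K/W
  R_calcium silicate = L/(kA) = 0.133/(0.0509·5.19) = 0.5035 K/W
  R_common brick = L/(kA) = 0.0795/(0.834·5.19) = 0.01837 K/W
  R_conv,out = 1/(hA) = 1/(16.3·5.19) = 0.01182 K/W
ΣR = 0.001647 + 0.06089 + 0.5035 + 0.01837 + 0.01182 = 0.5962 K/W
Q = ΔT/ΣR = (1393 K − 304.3 K)/0.5962 = 1826 W
From the inner boundary to the castable refractory/calcium silicate interface, ΣR_partial = 0.06254 K/W.
T_interface = T_in − Q·ΣR_partial = 1393 K − (1826)(0.06254) = 1279 K

T = 1279 K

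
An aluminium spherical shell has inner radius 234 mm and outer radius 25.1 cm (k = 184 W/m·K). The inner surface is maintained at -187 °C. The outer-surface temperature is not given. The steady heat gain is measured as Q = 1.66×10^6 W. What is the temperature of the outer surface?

T_out = 20.8 °C

Sum the resistances:
  R_aluminium = (1/0.234 − 1/0.251)/(4πk) = 0.2894/(4π·184) = 1.252×10^-4 K/W
ΣR = 1.252×10^-4 K/W
ΔT = Q·ΣR = 1.66×10^6 × 1.252×10^-4 = 207.8 K
Heat flows inward, so T_out = T_in + ΔT = -187 + 207.8 = 20.8 °C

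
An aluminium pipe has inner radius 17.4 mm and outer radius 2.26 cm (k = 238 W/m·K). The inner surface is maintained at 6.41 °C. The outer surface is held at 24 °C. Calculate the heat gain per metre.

Q' = 2πk·ΔT/ln(r₂/r₁) = 2π × 238 × 17.59 / ln(0.0226/0.0174) = 1.01×10^5 W/m

Q' = 101 kW/m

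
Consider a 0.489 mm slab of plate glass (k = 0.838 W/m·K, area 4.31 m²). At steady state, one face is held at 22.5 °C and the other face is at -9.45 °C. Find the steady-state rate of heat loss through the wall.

Q = 2.36×10^5 W

Q = kA·ΔT/L = 0.838 × 4.31 × |22.5 °C − -9.45 °C| / 4.89×10^-4 = 2.36×10^5 W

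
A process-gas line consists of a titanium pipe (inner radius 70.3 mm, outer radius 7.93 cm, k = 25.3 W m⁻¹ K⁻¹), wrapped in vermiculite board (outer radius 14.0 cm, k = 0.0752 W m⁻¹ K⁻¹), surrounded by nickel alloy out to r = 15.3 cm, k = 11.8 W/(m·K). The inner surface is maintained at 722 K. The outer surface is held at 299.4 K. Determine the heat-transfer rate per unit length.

Q' = 351 W/m

Treat each layer as a resistance in series:
  R'_titanium = ln(0.0793/0.0703)/(2πk) = 0.1205/(2π·25.3) = 7.578×10^-4 m·K/W
  R'_vermiculite board = ln(0.140/0.0793)/(2πk) = 0.5684/(2π·0.0752) = 1.203 m·K/W
  R'_nickel alloy = ln(0.153/0.140)/(2πk) = 0.08880/(2π·11.8) = 0.001198 m·K/W
ΣR = 7.578×10^-4 + 1.203 + 0.001198 = 1.205 m·K/W
Q' = ΔT/ΣR = (722 K − 299.4 K)/1.205 = 351 W/m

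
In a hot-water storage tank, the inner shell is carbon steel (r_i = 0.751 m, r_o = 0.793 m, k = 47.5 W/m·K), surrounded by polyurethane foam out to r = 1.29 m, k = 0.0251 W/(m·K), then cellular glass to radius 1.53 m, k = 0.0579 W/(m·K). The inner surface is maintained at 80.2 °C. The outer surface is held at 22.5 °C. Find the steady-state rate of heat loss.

Q = 33.8 W

Treat each layer as a resistance in series:
  R_carbon steel = (1/0.751 − 1/0.793)/(4πk) = 0.07052/(4π·47.5) = 1.181×10^-4 K/W
  R_polyurethane foam = (1/0.793 − 1/1.29)/(4πk) = 0.4858/(4π·0.0251) = 1.540 K/W
  R_cellular glass = (1/1.29 − 1/1.53)/(4πk) = 0.1216/(4π·0.0579) = 0.1671 K/W
ΣR = 1.181×10^-4 + 1.540 + 0.1671 = 1.707 K/W
Q = ΔT/ΣR = (80.2 °C − 22.5 °C)/1.707 = 33.8 W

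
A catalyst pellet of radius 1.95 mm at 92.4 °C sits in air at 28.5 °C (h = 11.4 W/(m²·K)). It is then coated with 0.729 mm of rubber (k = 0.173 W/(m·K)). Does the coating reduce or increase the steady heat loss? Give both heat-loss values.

Critical radius for a sphere: r_cr = 2k/h = 0.0304 m = 3.04 cm.
Outer radius after coating: r₂ = 0.00195 + 7.29×10^-4 = 0.002679 m.
Since r₁ < r_cr and r₂ ≤ r_cr, the coating moves toward the maximum at r_cr — heat loss rises.
Bare: R = 1/(4πr₁²h) = 1836 K/W; Q = 63.9/1836 = 0.0348 W.
Coated: R = R_cond + R_conv = 1037 K/W; Q = 63.9/1037 = 0.0616 W.

increases: 0.0348 → 0.0616 W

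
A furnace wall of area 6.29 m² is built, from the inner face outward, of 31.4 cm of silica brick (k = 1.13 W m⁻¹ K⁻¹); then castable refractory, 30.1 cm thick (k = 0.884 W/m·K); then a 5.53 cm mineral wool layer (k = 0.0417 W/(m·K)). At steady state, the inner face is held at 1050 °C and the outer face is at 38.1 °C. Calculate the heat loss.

Resistance network (inner→outer):
  R_silica brick = L/(kA) = 0.314/(1.13·6.29) = 0.04418 K/W
  R_castable refractory = L/(kA) = 0.301/(0.884·6.29) = 0.05413 K/W
  R_mineral wool = L/(kA) = 0.0553/(0.0417·6.29) = 0.2108 K/W
ΣR = 0.04418 + 0.05413 + 0.2108 = 0.3091 K/W
Q = ΔT/ΣR = (1050 °C − 38.1 °C)/0.3091 = 3270 W

Q = 3270 W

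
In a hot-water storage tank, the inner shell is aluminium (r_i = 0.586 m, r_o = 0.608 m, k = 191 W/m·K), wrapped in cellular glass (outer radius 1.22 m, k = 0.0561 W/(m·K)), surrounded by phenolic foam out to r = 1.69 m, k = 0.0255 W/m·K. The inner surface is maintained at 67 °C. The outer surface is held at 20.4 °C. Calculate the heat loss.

Q = 24.8 W

Series thermal resistances, inner to outer:
  R_aluminium = (1/0.586 − 1/0.608)/(4πk) = 0.06175/(4π·191) = 2.573×10^-5 K/W
  R_cellular glass = (1/0.608 − 1/1.22)/(4πk) = 0.8251/(4π·0.0561) = 1.170 K/W
  R_phenolic foam = (1/1.22 − 1/1.69)/(4πk) = 0.2280/(4π·0.0255) = 0.7114 K/W
ΣR = 2.573×10^-5 + 1.170 + 0.7114 = 1.881 K/W
Q = ΔT/ΣR = (67 °C − 20.4 °C)/1.881 = 24.8 W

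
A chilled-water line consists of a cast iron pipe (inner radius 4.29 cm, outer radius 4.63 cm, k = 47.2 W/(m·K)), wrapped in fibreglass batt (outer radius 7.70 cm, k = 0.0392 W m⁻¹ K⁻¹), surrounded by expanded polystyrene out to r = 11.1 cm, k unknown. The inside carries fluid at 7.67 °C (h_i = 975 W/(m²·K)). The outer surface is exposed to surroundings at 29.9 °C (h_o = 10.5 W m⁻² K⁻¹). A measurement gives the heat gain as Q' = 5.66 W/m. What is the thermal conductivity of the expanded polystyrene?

k = 0.0338 W/m·K

ΣR = ΔT/Q' = |7.67 − 29.9|/5.66 = 3.928 m·K/W
Known resistances:
  R'_conv,in = 1/(2πr h) = 1/(2π·0.0429·975) = 0.003805 m·K/W
  R'_cast iron = ln(0.0463/0.0429)/(2πk) = 0.07627/(2π·47.2) = 2.572×10^-4 m·K/W
  R'_fibreglass batt = ln(0.0770/0.0463)/(2πk) = 0.5087/(2π·0.0392) = 2.065 m·K/W
  R'_conv,out = 1/(2πr h) = 1/(2π·0.111·10.5) = 0.1366 m·K/W
R_expanded polystyrene = ΣR − ΣR_known = 3.928 − 2.206 = 1.722 m·K/W
ln(r₂/r₁)/(2πk) = 1.722 ⇒ k = 0.3657/(2π·1.722) = 0.0338 W/m·K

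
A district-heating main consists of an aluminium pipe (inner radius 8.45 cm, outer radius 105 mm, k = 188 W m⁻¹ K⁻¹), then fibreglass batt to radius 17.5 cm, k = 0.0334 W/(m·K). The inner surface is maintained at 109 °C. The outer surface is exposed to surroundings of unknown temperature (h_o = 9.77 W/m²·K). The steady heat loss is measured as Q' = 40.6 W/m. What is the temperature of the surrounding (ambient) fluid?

Sum the resistances:
  R'_aluminium = ln(0.105/0.0845)/(2πk) = 0.2172/(2π·188) = 1.839×10^-4 m·K/W
  R'_fibreglass batt = ln(0.175/0.105)/(2πk) = 0.5108/(2π·0.0334) = 2.434 m·K/W
  R'_conv,out = 1/(2πr h) = 1/(2π·0.175·9.77) = 0.09309 m·K/W
ΣR = 2.527 m·K/W
ΔT = Q'·ΣR = 40.6 × 2.527 = 102.6 K
Heat flows outward, so T_out = T_in − ΔT = 109 − 102.6 = 6.4 °C

T_out = 6.4 °C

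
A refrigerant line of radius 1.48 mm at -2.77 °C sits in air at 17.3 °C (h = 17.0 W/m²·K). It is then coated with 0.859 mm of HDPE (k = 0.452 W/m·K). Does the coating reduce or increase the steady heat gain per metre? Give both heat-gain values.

Critical radius for a cylinder: r_cr = k/h = 0.0266 m = 2.66 cm.
Outer radius after coating: r₂ = 0.00148 + 8.59×10^-4 = 0.002339 m.
Since r₁ < r_cr and r₂ ≤ r_cr, the coating moves toward the maximum at r_cr — heat gain rises.
Bare: R = 1/(2πr₁h) = 6.326 m·K/W; Q = 20.07/6.326 = 3.17 W/m.
Coated: R = R_cond + R_conv = 4.164 m·K/W; Q = 20.07/4.164 = 4.82 W/m.

increases: 3.17 → 4.82 W/m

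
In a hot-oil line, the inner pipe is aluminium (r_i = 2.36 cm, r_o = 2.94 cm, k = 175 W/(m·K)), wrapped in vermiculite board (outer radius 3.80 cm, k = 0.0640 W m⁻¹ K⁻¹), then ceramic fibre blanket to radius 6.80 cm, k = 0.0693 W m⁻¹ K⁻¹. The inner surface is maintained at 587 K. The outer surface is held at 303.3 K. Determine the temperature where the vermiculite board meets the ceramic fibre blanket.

Series thermal resistances, inner to outer:
  R'_aluminium = ln(0.0294/0.0236)/(2πk) = 0.2197/(2π·175) = 1.999×10^-4 m·K/W
  R'_vermiculite board = ln(0.0380/0.0294)/(2πk) = 0.2566/(2π·0.0640) = 0.6381 m·K/W
  R'_ceramic fibre blanket = ln(0.0680/0.0380)/(2πk) = 0.5819/(2π·0.0693) = 1.336 m·K/W
ΣR = 1.999×10^-4 + 0.6381 + 1.336 = 1.974 m·K/W
Q' = ΔT/ΣR = (587 K − 303.3 K)/1.974 = 143.7 W/m
From the inner boundary to the vermiculite board/ceramic fibre blanket interface, ΣR_partial = 0.6383 m·K/W.
T_interface = T_in − Q'·ΣR_partial = 587 K − (143.7)(0.6383) = 495 K

T = 495 K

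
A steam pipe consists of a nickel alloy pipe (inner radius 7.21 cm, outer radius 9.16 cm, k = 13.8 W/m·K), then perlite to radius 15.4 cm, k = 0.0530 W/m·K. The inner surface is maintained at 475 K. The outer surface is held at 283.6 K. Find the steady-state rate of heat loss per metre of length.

Treat each layer as a resistance in series:
  R'_nickel alloy = ln(0.0916/0.0721)/(2πk) = 0.2394/(2π·13.8) = 0.002761 m·K/W
  R'_perlite = ln(0.154/0.0916)/(2πk) = 0.5195/(2π·0.0530) = 1.560 m·K/W
ΣR = 0.002761 + 1.560 = 1.563 m·K/W
Q' = ΔT/ΣR = (475 K − 283.6 K)/1.563 = 122 W/m

Q' = 122 W/m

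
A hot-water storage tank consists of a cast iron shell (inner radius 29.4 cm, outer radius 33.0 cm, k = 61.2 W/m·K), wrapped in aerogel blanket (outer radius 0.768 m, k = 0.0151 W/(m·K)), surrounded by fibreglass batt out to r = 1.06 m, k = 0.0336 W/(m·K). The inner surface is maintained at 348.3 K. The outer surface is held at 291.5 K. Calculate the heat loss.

Series thermal resistances, inner to outer:
  R_cast iron = (1/0.294 − 1/0.330)/(4πk) = 0.3711/(4π·61.2) = 4.825×10^-4 K/W
  R_aerogel blanket = (1/0.330 − 1/0.768)/(4πk) = 1.728/(4π·0.0151) = 9.108 K/W
  R_fibreglass batt = (1/0.768 − 1/1.06)/(4πk) = 0.3587/(4π·0.0336) = 0.8495 K/W
ΣR = 4.825×10^-4 + 9.108 + 0.8495 = 9.958 K/W
Q = ΔT/ΣR = (348.3 K − 291.5 K)/9.958 = 5.70 W

Q = 5.70 W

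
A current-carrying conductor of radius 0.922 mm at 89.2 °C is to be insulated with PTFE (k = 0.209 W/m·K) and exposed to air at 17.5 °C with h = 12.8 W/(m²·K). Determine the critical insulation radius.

For a cylinder, r_cr = k_ins/h = 0.209/12.8 = 0.0163 m = 1.63 cm

r_cr = 1.63 cm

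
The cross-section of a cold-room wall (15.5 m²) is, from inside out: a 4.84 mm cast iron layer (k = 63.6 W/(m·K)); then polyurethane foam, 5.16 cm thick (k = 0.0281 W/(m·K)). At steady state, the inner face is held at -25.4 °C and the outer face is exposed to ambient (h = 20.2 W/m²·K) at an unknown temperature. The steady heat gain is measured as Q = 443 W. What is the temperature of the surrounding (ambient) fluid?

T_out = 28.5 °C

Sum the resistances:
  R_cast iron = L/(kA) = 0.00484/(63.6·15.5) = 4.910×10^-6 K/W
  R_polyurethane foam = L/(kA) = 0.0516/(0.0281·15.5) = 0.1185 K/W
  R_conv,out = 1/(hA) = 1/(20.2·15.5) = 0.003194 K/W
ΣR = 0.1217 K/W
ΔT = Q·ΣR = 443 × 0.1217 = 53.91 K
Heat flows inward, so T_out = T_in + ΔT = -25.4 + 53.91 = 28.5 °C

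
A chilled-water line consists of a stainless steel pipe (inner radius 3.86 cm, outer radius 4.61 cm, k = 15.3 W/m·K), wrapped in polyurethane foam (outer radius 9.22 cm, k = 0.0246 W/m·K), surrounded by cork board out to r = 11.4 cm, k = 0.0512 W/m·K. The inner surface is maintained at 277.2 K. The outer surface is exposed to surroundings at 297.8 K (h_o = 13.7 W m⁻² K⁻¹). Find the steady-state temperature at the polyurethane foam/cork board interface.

T = 294.8 K

Series thermal resistances, inner to outer:
  R'_stainless steel = ln(0.0461/0.0386)/(2πk) = 0.1776/(2π·15.3) = 0.001847 m·K/W
  R'_polyurethane foam = ln(0.0922/0.0461)/(2πk) = 0.6931/(2π·0.0246) = 4.484 m·K/W
  R'_cork board = ln(0.114/0.0922)/(2πk) = 0.2122/(2π·0.0512) = 0.6597 m·K/W
  R'_conv,out = 1/(2πr h) = 1/(2π·0.114·13.7) = 0.1019 m·K/W
ΣR = 0.001847 + 4.484 + 0.6597 + 0.1019 = 5.247 m·K/W
Q' = ΔT/ΣR = (277.2 K − 297.8 K)/5.247 = -3.926 W/m
From the inner boundary to the polyurethane foam/cork board interface, ΣR_partial = 4.486 m·K/W.
T_interface = T_in − Q'·ΣR_partial = 277.2 K − (-3.926)(4.486) = 294.8 K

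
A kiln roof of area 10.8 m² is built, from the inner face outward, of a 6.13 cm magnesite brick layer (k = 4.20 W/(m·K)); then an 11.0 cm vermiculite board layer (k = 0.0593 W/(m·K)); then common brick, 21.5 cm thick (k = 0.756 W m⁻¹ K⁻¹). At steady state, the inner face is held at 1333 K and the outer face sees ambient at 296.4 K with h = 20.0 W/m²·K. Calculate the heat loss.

Treat each layer as a resistance in series:
  R_magnesite brick = L/(kA) = 0.0613/(4.20·10.8) = 0.001351 K/W
  R_vermiculite board = L/(kA) = 0.110/(0.0593·10.8) = 0.1718 K/W
  R_common brick = L/(kA) = 0.215/(0.756·10.8) = 0.02633 K/W
  R_conv,out = 1/(hA) = 1/(20.0·10.8) = 0.004630 K/W
ΣR = 0.001351 + 0.1718 + 0.02633 + 0.004630 = 0.2041 K/W
Q = ΔT/ΣR = (1333 K − 296.4 K)/0.2041 = 5080 W

Q = 5.08 kW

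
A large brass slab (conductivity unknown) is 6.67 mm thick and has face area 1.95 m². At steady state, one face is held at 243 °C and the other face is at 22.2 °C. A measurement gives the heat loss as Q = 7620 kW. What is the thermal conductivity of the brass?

k = 118 W/m·K

ΣR = ΔT/Q = |243 − 22.2|/7.62×10^6 = 2.898×10^-5 K/W
L/(kA) = 2.898×10^-5 ⇒ k = 0.00667/(2.898×10^-5·1.95) = 118 W/m·K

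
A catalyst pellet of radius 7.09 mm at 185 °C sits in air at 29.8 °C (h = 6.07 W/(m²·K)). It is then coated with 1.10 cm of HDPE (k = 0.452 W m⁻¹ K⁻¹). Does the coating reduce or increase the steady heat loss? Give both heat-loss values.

Critical radius for a sphere: r_cr = 2k/h = 0.149 m = 14.9 cm.
Outer radius after coating: r₂ = 0.00709 + 0.0110 = 0.01809 m.
Since r₁ < r_cr and r₂ ≤ r_cr, the coating moves toward the maximum at r_cr — heat loss rises.
Bare: R = 1/(4πr₁²h) = 260.8 K/W; Q = 155.2/260.8 = 0.595 W.
Coated: R = R_cond + R_conv = 55.16 K/W; Q = 155.2/55.16 = 2.81 W.

increases: 0.595 → 2.81 W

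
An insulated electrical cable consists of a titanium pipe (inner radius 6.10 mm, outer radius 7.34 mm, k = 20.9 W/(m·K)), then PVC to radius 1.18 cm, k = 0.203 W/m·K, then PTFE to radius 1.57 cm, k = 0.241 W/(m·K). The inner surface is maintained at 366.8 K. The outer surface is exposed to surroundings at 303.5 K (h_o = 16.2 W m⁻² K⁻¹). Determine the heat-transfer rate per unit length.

Q' = 53.3 W/m

Treat each layer as a resistance in series:
  R'_titanium = ln(0.00734/0.00610)/(2πk) = 0.1851/(2π·20.9) = 0.001409 m·K/W
  R'_PVC = ln(0.0118/0.00734)/(2πk) = 0.4748/(2π·0.203) = 0.3722 m·K/W
  R'_PTFE = ln(0.0157/0.0118)/(2πk) = 0.2856/(2π·0.241) = 0.1886 m·K/W
  R'_conv,out = 1/(2πr h) = 1/(2π·0.0157·16.2) = 0.6258 m·K/W
ΣR = 0.001409 + 0.3722 + 0.1886 + 0.6258 = 1.188 m·K/W
Q' = ΔT/ΣR = (366.8 K − 303.5 K)/1.188 = 53.3 W/m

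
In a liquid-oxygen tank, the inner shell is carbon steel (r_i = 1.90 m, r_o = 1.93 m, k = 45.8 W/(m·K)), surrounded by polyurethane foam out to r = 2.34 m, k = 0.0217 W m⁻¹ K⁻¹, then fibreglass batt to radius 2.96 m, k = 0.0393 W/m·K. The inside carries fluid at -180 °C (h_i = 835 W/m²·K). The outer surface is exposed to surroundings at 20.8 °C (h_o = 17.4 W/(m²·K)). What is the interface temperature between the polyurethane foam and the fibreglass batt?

T = -50.1 °C

Resistance network (inner→outer):
  R_conv,in = 1/(4πr²h) = 1/(4π·1.90²·835) = 2.640×10^-5 K/W
  R_carbon steel = (1/1.90 − 1/1.93)/(4πk) = 0.008181/(4π·45.8) = 1.421×10^-5 K/W
  R_polyurethane foam = (1/1.93 − 1/2.34)/(4πk) = 0.09078/(4π·0.0217) = 0.3329 K/W
  R_fibreglass batt = (1/2.34 − 1/2.96)/(4πk) = 0.08951/(4π·0.0393) = 0.1813 K/W
  R_conv,out = 1/(4πr²h) = 1/(4π·2.96²·17.4) = 5.220×10^-4 K/W
ΣR = 2.640×10^-5 + 1.421×10^-5 + 0.3329 + 0.1813 + 5.220×10^-4 = 0.5148 K/W
Q = ΔT/ΣR = (-180 °C − 20.8 °C)/0.5148 = -390.1 W
From the inner boundary to the polyurethane foam/fibreglass batt interface, ΣR_partial = 0.3329 K/W.
T_interface = T_in − Q·ΣR_partial = -180 °C − (-390.1)(0.3329) = -50.1 °C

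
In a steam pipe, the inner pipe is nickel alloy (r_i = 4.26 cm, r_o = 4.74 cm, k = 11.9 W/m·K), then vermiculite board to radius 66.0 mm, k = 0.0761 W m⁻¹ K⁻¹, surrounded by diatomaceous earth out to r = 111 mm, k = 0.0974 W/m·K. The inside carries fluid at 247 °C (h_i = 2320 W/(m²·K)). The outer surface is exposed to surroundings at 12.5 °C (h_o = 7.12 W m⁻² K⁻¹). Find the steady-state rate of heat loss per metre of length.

Treat each layer as a resistance in series:
  R'_conv,in = 1/(2πr h) = 1/(2π·0.0426·2320) = 0.001610 m·K/W
  R'_nickel alloy = ln(0.0474/0.0426)/(2πk) = 0.1068/(2π·11.9) = 0.001428 m·K/W
  R'_vermiculite board = ln(0.0660/0.0474)/(2πk) = 0.3310/(2π·0.0761) = 0.6923 m·K/W
  R'_diatomaceous earth = ln(0.111/0.0660)/(2πk) = 0.5199/(2π·0.0974) = 0.8495 m·K/W
  R'_conv,out = 1/(2πr h) = 1/(2π·0.111·7.12) = 0.2014 m·K/W
ΣR = 0.001610 + 0.001428 + 0.6923 + 0.8495 + 0.2014 = 1.746 m·K/W
Q' = ΔT/ΣR = (247 °C − 12.5 °C)/1.746 = 134 W/m

Q' = 134 W/m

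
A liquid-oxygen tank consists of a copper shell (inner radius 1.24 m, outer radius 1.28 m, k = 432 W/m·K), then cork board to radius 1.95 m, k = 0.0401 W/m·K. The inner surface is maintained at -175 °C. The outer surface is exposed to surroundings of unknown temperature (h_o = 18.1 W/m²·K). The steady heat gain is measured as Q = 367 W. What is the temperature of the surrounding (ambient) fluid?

Sum the resistances:
  R_copper = (1/1.24 − 1/1.28)/(4πk) = 0.02520/(4π·432) = 4.642×10^-6 K/W
  R_cork board = (1/1.28 − 1/1.95)/(4πk) = 0.2684/(4π·0.0401) = 0.5327 K/W
  R_conv,out = 1/(4πr²h) = 1/(4π·1.95²·18.1) = 0.001156 K/W
ΣR = 0.5339 K/W
ΔT = Q·ΣR = 367 × 0.5339 = 195.9 K
Heat flows inward, so T_out = T_in + ΔT = -175 + 195.9 = 20.9 °C

T_out = 20.9 °C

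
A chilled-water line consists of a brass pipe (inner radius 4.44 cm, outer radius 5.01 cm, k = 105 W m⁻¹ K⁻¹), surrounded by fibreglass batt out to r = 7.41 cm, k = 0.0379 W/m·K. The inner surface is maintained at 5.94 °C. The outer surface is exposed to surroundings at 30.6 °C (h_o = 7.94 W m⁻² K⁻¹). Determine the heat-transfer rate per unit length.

Resistance network (inner→outer):
  R'_brass = ln(0.0501/0.0444)/(2πk) = 0.1208/(2π·105) = 1.831×10^-4 m·K/W
  R'_fibreglass batt = ln(0.0741/0.0501)/(2πk) = 0.3914/(2π·0.0379) = 1.644 m·K/W
  R'_conv,out = 1/(2πr h) = 1/(2π·0.0741·7.94) = 0.2705 m·K/W
ΣR = 1.831×10^-4 + 1.644 + 0.2705 = 1.915 m·K/W
Q' = ΔT/ΣR = (5.94 °C − 30.6 °C)/1.915 = -12.9 W/m
(Negative Q' ⇒ heat flows inward; heat gain = 12.9 W/m.)

Q' = 12.9 W/m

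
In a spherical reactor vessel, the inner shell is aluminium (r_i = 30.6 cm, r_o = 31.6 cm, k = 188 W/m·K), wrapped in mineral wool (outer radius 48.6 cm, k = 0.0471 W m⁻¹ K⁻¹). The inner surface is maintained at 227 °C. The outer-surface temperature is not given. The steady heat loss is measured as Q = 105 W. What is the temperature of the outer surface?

Series resistances:
  R_aluminium = (1/0.306 − 1/0.316)/(4πk) = 0.1034/(4π·188) = 4.377×10^-5 K/W
  R_mineral wool = (1/0.316 − 1/0.486)/(4πk) = 1.107/(4π·0.0471) = 1.870 K/W
ΣR = 1.870 K/W
ΔT = Q·ΣR = 105 × 1.870 = 196.4 K
Heat flows outward, so T_out = T_in − ΔT = 227 − 196.4 = 30.6 °C

T_out = 30.6 °C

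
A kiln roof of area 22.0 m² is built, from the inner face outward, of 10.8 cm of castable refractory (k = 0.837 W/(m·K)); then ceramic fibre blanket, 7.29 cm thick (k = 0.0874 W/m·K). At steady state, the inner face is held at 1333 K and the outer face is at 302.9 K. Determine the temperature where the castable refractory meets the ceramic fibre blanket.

T = 1195 K

Treat each layer as a resistance in series:
  R_castable refractory = L/(kA) = 0.108/(0.837·22.0) = 0.005865 K/W
  R_ceramic fibre blanket = L/(kA) = 0.0729/(0.0874·22.0) = 0.03791 K/W
ΣR = 0.005865 + 0.03791 = 0.04378 K/W
Q = ΔT/ΣR = (1333 K − 302.9 K)/0.04378 = 23530 W
From the inner boundary to the castable refractory/ceramic fibre blanket interface, ΣR_partial = 0.005865 K/W.
T_interface = T_in − Q·ΣR_partial = 1333 K − (23530)(0.005865) = 1195 K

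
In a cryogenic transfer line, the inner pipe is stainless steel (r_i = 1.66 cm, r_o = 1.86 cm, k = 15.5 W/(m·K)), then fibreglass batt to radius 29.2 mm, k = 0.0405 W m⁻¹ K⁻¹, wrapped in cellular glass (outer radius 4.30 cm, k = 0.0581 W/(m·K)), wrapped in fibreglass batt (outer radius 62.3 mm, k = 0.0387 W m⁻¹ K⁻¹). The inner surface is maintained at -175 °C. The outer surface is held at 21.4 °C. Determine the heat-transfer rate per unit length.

Q' = 45.1 W/m

Series thermal resistances, inner to outer:
  R'_stainless steel = ln(0.0186/0.0166)/(2πk) = 0.1138/(2π·15.5) = 0.001168 m·K/W
  R'_fibreglass batt = ln(0.0292/0.0186)/(2πk) = 0.4510/(2π·0.0405) = 1.772 m·K/W
  R'_cellular glass = ln(0.0430/0.0292)/(2πk) = 0.3870/(2π·0.0581) = 1.060 m·K/W
  R'_fibreglass batt = ln(0.0623/0.0430)/(2πk) = 0.3708/(2π·0.0387) = 1.525 m·K/W
ΣR = 0.001168 + 1.772 + 1.060 + 1.525 = 4.358 m·K/W
Q' = ΔT/ΣR = (-175 °C − 21.4 °C)/4.358 = -45.1 W/m
(Negative Q' ⇒ heat flows inward; heat gain = 45.1 W/m.)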